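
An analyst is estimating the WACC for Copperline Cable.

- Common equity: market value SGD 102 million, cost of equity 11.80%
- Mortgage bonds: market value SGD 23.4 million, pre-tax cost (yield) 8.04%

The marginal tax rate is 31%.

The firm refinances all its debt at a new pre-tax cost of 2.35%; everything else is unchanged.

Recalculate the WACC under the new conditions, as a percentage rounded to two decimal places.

9.90%

After the change:
Total capital V = 102 + 23.4 = 125.4.
Equity: weight = 102/125.4 = 0.8134; cost = 11.8%.
Mortgage bonds: weight = 23.4/125.4 = 0.1866; after-tax cost = 2.35% × (1 − 31%) = 1.6215%.
WACC = 0.8134 × 11.8000% + 0.1866 × 1.6215% = 9.9007%.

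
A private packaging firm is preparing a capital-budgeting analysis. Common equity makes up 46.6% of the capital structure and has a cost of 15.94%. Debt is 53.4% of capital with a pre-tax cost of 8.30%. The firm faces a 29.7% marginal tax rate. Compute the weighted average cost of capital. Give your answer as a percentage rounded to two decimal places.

10.54%

After-tax cost of debt = 8.3% × (1 − 29.7%) = 5.8349%.
WACC = 0.466 × 15.9400% + 0.534 × 5.8349% = 10.5439%.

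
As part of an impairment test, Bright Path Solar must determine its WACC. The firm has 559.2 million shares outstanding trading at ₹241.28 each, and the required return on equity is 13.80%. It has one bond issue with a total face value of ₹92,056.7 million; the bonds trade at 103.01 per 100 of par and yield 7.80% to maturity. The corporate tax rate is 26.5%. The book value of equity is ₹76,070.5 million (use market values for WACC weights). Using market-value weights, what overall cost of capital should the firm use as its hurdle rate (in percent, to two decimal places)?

10.47%

Market value of equity E = 241.28 × 559.2m = 134923.776m. Market value of debt D = 92056.7m × 103.01/100 = 94827.60667m.
Total capital V = 134923.776 + 94827.60667 = 229751.38267.
Equity: weight = 134923.776/229751.38267 = 0.5873; cost = 13.8%.
Bonds outstanding: weight = 94827.60667/229751.38267 = 0.4127; after-tax cost = 7.8% × (1 − 26.5%) = 5.7330%.
WACC = 0.5873 × 13.8000% + 0.4127 × 5.7330% = 10.4704%.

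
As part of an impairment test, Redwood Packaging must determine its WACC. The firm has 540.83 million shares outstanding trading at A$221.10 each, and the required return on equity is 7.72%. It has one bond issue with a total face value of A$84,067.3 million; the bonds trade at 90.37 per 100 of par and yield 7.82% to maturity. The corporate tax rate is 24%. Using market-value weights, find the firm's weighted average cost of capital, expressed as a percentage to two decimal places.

7.03%

Market value of equity E = 221.1 × 540.83m = 119577.513m. Market value of debt D = 84067.3m × 90.37/100 = 75971.61901m.
Total capital V = 119577.513 + 75971.61901 = 195549.13201.
Equity: weight = 119577.513/195549.13201 = 0.6115; cost = 7.72%.
Bonds outstanding: weight = 75971.61901/195549.13201 = 0.3885; after-tax cost = 7.82% × (1 − 24%) = 5.9432%.
WACC = 0.6115 × 7.7200% + 0.3885 × 5.9432% = 7.0297%.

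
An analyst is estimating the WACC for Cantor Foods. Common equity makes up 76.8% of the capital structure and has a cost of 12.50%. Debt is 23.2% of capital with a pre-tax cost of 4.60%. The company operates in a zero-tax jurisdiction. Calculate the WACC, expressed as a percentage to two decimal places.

10.67%

After-tax cost of debt = 4.6% × (1 − 0%) = 4.6000%.
WACC = 0.768 × 12.5000% + 0.232 × 4.6000% = 10.6672%.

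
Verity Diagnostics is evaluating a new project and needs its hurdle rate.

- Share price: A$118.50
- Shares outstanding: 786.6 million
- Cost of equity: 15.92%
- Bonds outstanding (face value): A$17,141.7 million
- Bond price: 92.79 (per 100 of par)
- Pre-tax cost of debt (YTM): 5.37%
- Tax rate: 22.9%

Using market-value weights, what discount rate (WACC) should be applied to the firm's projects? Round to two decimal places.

Market value of equity E = 118.5 × 786.6m = 93212.1m. Market value of debt D = 17141.7m × 92.79/100 = 15905.78343m.
Total capital V = 93212.1 + 15905.78343 = 109117.88343.
Equity: weight = 93212.1/109117.88343 = 0.8542; cost = 15.92%.
Bonds outstanding: weight = 15905.78343/109117.88343 = 0.1458; after-tax cost = 5.37% × (1 − 22.9%) = 4.1403%.
WACC = 0.8542 × 15.9200% + 0.1458 × 4.1403% = 14.2029%.

14.20%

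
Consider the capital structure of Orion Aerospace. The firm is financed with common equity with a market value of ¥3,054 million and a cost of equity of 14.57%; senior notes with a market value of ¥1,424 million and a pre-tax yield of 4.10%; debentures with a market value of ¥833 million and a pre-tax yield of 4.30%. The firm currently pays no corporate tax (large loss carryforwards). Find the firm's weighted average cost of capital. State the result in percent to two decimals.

Total capital V = 3054 + 1424 + 833 = 5311.
Equity: weight = 3054/5311 = 0.5750; cost = 14.57%.
Senior notes: weight = 1424/5311 = 0.2681; after-tax cost = 4.1% × (1 − 0%) = 4.1000%.
Debentures: weight = 833/5311 = 0.1568; after-tax cost = 4.3% × (1 − 0%) = 4.3000%.
WACC = 0.5750 × 14.5700% + 0.2681 × 4.1000% + 0.1568 × 4.3000% = 10.1520%.

10.15%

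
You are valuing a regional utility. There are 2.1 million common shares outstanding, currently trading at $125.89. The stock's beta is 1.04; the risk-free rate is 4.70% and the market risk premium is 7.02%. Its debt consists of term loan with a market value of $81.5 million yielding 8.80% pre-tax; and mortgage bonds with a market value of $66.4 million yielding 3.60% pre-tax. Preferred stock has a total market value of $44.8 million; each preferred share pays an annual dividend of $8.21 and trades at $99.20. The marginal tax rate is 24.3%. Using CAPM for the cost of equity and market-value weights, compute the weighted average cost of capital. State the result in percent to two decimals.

Cost of equity via CAPM: Re = 4.7% + 1.04 × 7.02% = 12.0008%.
Cost of preferred: Rp = 8.21 / 99.2 = 8.2762%.
Market value of equity E = 125.89 × 2.1m = 264.369m.
Total capital V = 264.369 + 44.8 + 81.5 + 66.4 = 457.069.
Equity: weight = 264.369/457.069 = 0.5784; cost = 12.0008%.
Preferred: weight = 44.8/457.069 = 0.0980; cost = 8.2762%.
Term loan: weight = 81.5/457.069 = 0.1783; after-tax cost = 8.8% × (1 − 24.3%) = 6.6616%.
Mortgage bonds: weight = 66.4/457.069 = 0.1453; after-tax cost = 3.6% × (1 − 24.3%) = 2.7252%.
WACC = 0.5784 × 12.0008% + 0.0980 × 8.2762% + 0.1783 × 6.6616% + 0.1453 × 2.7252% = 9.3362%.

9.34%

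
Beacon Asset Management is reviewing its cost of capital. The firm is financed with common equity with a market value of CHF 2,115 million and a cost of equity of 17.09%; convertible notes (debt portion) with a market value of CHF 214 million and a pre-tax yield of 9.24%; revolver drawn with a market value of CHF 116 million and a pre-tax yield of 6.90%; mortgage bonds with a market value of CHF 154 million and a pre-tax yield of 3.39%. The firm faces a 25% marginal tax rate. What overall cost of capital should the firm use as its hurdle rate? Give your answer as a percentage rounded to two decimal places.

14.86%

Total capital V = 2115 + 214 + 116 + 154 = 2599.
Equity: weight = 2115/2599 = 0.8138; cost = 17.09%.
Convertible notes (debt portion): weight = 214/2599 = 0.0823; after-tax cost = 9.24% × (1 − 25%) = 6.9300%.
Revolver drawn: weight = 116/2599 = 0.0446; after-tax cost = 6.9% × (1 − 25%) = 5.1750%.
Mortgage bonds: weight = 154/2599 = 0.0593; after-tax cost = 3.39% × (1 − 25%) = 2.5425%.
WACC = 0.8138 × 17.0900% + 0.0823 × 6.9300% + 0.0446 × 5.1750% + 0.0593 × 2.5425% = 14.8596%.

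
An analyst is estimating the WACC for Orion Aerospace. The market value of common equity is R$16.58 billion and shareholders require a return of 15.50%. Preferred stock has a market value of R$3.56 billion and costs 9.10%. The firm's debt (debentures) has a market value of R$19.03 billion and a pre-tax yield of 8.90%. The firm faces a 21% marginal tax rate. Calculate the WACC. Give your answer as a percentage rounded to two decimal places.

10.80%

Total capital V = 16.58 + 3.56 + 19.03 = 39.17.
Equity: weight = 16.58/39.17 = 0.4233; cost = 15.5%.
Preferred: weight = 3.56/39.17 = 0.0909; cost = 9.1%.
Debentures: weight = 19.03/39.17 = 0.4858; after-tax cost = 8.9% × (1 − 21%) = 7.0310%.
WACC = 0.4233 × 15.5000% + 0.0909 × 9.1000% + 0.4858 × 7.0310% = 10.8038%.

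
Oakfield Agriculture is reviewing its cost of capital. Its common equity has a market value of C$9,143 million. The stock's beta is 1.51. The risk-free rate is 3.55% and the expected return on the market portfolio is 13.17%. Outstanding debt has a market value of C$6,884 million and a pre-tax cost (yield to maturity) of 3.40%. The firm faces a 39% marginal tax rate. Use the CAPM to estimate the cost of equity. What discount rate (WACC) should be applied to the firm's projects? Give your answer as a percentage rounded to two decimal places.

11.20%

Market risk premium = 13.17% − 3.55% = 9.62%.
Cost of equity via CAPM: Re = 3.55% + 1.51 × 9.62% = 18.0762%.
Total capital V = 9143 + 6884 = 16027.
Equity: weight = 9143/16027 = 0.5705; cost = 18.0762%.
Debt: weight = 6884/16027 = 0.4295; after-tax cost = 3.4% × (1 − 39%) = 2.0740%.
WACC = 0.5705 × 18.0762% + 0.4295 × 2.0740% = 11.2029%.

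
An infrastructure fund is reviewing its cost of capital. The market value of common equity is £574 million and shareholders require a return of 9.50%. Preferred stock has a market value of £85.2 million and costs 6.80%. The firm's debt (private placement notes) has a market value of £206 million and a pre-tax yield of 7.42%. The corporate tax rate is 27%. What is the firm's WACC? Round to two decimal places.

Total capital V = 574 + 85.2 + 206 = 865.2.
Equity: weight = 574/865.2 = 0.6634; cost = 9.5%.
Preferred: weight = 85.2/865.2 = 0.0985; cost = 6.8%.
Private placement notes: weight = 206/865.2 = 0.2381; after-tax cost = 7.42% × (1 − 27%) = 5.4166%.
WACC = 0.6634 × 9.5000% + 0.0985 × 6.8000% + 0.2381 × 5.4166% = 8.2619%.

8.26%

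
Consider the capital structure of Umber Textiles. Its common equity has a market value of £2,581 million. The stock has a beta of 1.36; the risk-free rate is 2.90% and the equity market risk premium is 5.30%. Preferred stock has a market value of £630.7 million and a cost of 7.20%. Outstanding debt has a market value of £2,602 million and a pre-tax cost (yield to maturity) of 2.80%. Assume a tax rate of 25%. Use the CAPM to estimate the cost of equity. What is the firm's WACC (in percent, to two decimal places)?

Cost of equity via CAPM: Re = 2.9% + 1.36 × 5.3% = 10.1080%.
Total capital V = 2581 + 630.7 + 2602 = 5813.7.
Equity: weight = 2581/5813.7 = 0.4440; cost = 10.108%.
Preferred: weight = 630.7/5813.7 = 0.1085; cost = 7.2%.
Debt: weight = 2602/5813.7 = 0.4476; after-tax cost = 2.8% × (1 − 25%) = 2.1000%.
WACC = 0.4440 × 10.1080% + 0.1085 × 7.2000% + 0.4476 × 2.1000% = 6.2084%.

6.21%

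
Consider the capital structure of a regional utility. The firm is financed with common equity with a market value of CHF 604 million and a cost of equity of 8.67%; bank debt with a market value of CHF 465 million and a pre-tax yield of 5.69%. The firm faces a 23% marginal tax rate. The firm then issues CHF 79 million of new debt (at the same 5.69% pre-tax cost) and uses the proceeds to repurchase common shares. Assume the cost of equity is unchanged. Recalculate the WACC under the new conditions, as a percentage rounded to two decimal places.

6.49%

After the change:
Total capital V = 525 + 544 = 1069.
Equity: weight = 525/1069 = 0.4911; cost = 8.67%.
Bank debt: weight = 544/1069 = 0.5089; after-tax cost = 5.69% × (1 − 23%) = 4.3813%.
WACC = 0.4911 × 8.6700% + 0.5089 × 4.3813% = 6.4875%.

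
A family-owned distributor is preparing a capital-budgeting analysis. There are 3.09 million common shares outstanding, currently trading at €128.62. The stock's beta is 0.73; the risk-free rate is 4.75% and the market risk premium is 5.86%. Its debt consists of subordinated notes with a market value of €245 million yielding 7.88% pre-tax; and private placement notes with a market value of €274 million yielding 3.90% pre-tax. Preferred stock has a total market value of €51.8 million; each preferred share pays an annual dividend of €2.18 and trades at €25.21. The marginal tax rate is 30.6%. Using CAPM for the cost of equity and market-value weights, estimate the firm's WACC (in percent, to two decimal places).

6.32%

Cost of equity via CAPM: Re = 4.75% + 0.73 × 5.86% = 9.0278%.
Cost of preferred: Rp = 2.18 / 25.21 = 8.6474%.
Market value of equity E = 128.62 × 3.09m = 397.4358m.
Total capital V = 397.4358 + 51.8 + 245 + 274 = 968.2358.
Equity: weight = 397.4358/968.2358 = 0.4105; cost = 9.0278%.
Preferred: weight = 51.8/968.2358 = 0.0535; cost = 8.6474%.
Subordinated notes: weight = 245/968.2358 = 0.2530; after-tax cost = 7.88% × (1 − 30.6%) = 5.4687%.
Private placement notes: weight = 274/968.2358 = 0.2830; after-tax cost = 3.9% × (1 − 30.6%) = 2.7066%.
WACC = 0.4105 × 9.0278% + 0.0535 × 8.6474% + 0.2530 × 5.4687% + 0.2830 × 2.7066% = 6.3180%.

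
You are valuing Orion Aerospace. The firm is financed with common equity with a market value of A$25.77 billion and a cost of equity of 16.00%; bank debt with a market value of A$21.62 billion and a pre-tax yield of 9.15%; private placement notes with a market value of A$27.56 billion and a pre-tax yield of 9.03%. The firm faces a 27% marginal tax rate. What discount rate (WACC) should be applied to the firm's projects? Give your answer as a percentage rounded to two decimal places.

9.85%

Total capital V = 25.77 + 21.62 + 27.56 = 74.95.
Equity: weight = 25.77/74.95 = 0.3438; cost = 16%.
Bank debt: weight = 21.62/74.95 = 0.2885; after-tax cost = 9.15% × (1 − 27%) = 6.6795%.
Private placement notes: weight = 27.56/74.95 = 0.3677; after-tax cost = 9.03% × (1 − 27%) = 6.5919%.
WACC = 0.3438 × 16.0000% + 0.2885 × 6.6795% + 0.3677 × 6.5919% = 9.8519%.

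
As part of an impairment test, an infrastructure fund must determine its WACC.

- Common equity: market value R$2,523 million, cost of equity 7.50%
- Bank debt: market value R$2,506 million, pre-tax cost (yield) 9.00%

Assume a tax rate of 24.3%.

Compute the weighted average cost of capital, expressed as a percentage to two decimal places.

7.16%

Total capital V = 2523 + 2506 = 5029.
Equity: weight = 2523/5029 = 0.5017; cost = 7.5%.
Bank debt: weight = 2506/5029 = 0.4983; after-tax cost = 9% × (1 − 24.3%) = 6.8130%.
WACC = 0.5017 × 7.5000% + 0.4983 × 6.8130% = 7.1577%.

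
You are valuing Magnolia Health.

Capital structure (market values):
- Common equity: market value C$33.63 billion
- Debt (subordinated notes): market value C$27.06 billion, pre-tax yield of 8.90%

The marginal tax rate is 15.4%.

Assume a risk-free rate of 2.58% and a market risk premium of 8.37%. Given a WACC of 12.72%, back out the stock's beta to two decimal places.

Total capital V = 33.63 + 27.06 = 60.69.
Equity weight = 33.63/60.69 = 0.5541.
Subordinated notes weight = 27.06/60.69 = 0.4459.
Debt contribution = 0.4459 × 8.9% × (1 − 15.4%) = 3.3572%.
Required equity contribution = 12.72% − 3.3572% = 9.3628%  ⇒  Re = 16.8966%.
CAPM: 16.8966% = 2.58% + β × 8.37%  ⇒  β = 1.7105.

1.71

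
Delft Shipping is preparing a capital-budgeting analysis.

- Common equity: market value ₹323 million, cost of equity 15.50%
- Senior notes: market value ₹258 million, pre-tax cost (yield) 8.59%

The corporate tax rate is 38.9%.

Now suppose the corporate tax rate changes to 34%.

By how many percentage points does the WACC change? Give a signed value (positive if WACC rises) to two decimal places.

Current WACC:
Total capital V = 323 + 258 = 581.
Equity: weight = 323/581 = 0.5559; cost = 15.5%.
Senior notes: weight = 258/581 = 0.4441; after-tax cost = 8.59% × (1 − 38.9%) = 5.2485%.
WACC = 0.5559 × 15.5000% + 0.4441 × 5.2485% = 10.9477%.
After the change:
Total capital V = 323 + 258 = 581.
Equity: weight = 323/581 = 0.5559; cost = 15.5%.
Senior notes: weight = 258/581 = 0.4441; after-tax cost = 8.59% × (1 − 34%) = 5.6694%.
WACC = 0.5559 × 15.5000% + 0.4441 × 5.6694% = 11.1346%.
Change in WACC = 11.1346% − 10.9477% = 0.1869 pp.

+0.19 pp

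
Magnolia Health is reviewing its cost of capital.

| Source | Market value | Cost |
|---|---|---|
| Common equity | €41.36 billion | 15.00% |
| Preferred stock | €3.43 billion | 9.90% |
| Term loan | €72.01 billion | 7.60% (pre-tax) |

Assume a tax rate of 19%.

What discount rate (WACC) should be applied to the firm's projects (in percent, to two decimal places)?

9.40%

Total capital V = 41.36 + 3.43 + 72.01 = 116.8.
Equity: weight = 41.36/116.8 = 0.3541; cost = 15%.
Preferred: weight = 3.43/116.8 = 0.0294; cost = 9.9%.
Term loan: weight = 72.01/116.8 = 0.6165; after-tax cost = 7.6% × (1 − 19%) = 6.1560%.
WACC = 0.3541 × 15.0000% + 0.0294 × 9.9000% + 0.6165 × 6.1560% = 9.3977%.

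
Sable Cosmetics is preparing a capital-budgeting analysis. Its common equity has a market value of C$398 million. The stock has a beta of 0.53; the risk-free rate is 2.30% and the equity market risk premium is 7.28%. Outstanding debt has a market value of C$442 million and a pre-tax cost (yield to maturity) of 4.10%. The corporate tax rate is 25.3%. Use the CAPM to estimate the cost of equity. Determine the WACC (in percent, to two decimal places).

4.53%

Cost of equity via CAPM: Re = 2.3% + 0.53 × 7.28% = 6.1584%.
Total capital V = 398 + 442 = 840.
Equity: weight = 398/840 = 0.4738; cost = 6.1584%.
Debt: weight = 442/840 = 0.5262; after-tax cost = 4.1% × (1 − 25.3%) = 3.0627%.
WACC = 0.4738 × 6.1584% + 0.5262 × 3.0627% = 4.5295%.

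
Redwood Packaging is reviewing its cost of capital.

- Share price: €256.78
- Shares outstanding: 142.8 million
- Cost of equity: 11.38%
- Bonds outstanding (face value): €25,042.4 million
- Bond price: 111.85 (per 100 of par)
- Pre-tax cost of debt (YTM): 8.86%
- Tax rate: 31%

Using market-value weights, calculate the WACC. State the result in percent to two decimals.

9.10%

Market value of equity E = 256.78 × 142.8m = 36668.184m. Market value of debt D = 25042.4m × 111.85/100 = 28009.9244m.
Total capital V = 36668.184 + 28009.9244 = 64678.1084.
Equity: weight = 36668.184/64678.1084 = 0.5669; cost = 11.38%.
Bonds outstanding: weight = 28009.9244/64678.1084 = 0.4331; after-tax cost = 8.86% × (1 − 31%) = 6.1134%.
WACC = 0.5669 × 11.3800% + 0.4331 × 6.1134% = 9.0992%.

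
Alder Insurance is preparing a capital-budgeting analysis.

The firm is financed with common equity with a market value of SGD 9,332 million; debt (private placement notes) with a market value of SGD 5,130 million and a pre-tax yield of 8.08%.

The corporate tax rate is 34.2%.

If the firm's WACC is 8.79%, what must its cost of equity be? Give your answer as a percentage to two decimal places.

10.70%

Total capital V = 9332 + 5130 = 14462.
Equity weight = 9332/14462 = 0.6453.
Private placement notes weight = 5130/14462 = 0.3547.
Debt contribution = 0.3547 × 8.08% × (1 − 34.2%) = 1.8859%.
Required equity contribution = 8.79% − 1.8859% = 6.9041%.
Re = 6.9041% / 0.6453 = 10.6994%.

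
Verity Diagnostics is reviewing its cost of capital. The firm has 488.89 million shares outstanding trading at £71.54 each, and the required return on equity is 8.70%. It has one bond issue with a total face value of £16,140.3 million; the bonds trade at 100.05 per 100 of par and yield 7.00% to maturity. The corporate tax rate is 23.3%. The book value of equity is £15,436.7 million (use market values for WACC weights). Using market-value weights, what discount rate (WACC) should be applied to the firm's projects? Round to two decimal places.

Market value of equity E = 71.54 × 488.89m = 34975.1906m. Market value of debt D = 16140.3m × 100.05/100 = 16148.37015m.
Total capital V = 34975.1906 + 16148.37015 = 51123.56075.
Equity: weight = 34975.1906/51123.56075 = 0.6841; cost = 8.7%.
Bonds outstanding: weight = 16148.37015/51123.56075 = 0.3159; after-tax cost = 7% × (1 − 23.3%) = 5.3690%.
WACC = 0.6841 × 8.7000% + 0.3159 × 5.3690% = 7.6478%.

7.65%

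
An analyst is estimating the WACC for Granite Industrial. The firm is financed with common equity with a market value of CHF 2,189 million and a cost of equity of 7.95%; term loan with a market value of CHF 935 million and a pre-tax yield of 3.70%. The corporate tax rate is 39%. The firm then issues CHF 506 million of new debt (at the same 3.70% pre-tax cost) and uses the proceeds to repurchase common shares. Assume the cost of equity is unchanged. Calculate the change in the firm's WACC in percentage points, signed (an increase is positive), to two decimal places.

-0.92 pp

Current WACC:
Total capital V = 2189 + 935 = 3124.
Equity: weight = 2189/3124 = 0.7007; cost = 7.95%.
Term loan: weight = 935/3124 = 0.2993; after-tax cost = 3.7% × (1 − 39%) = 2.2570%.
WACC = 0.7007 × 7.9500% + 0.2993 × 2.2570% = 6.2461%.
After the change:
Total capital V = 1683 + 1441 = 3124.
Equity: weight = 1683/3124 = 0.5387; cost = 7.95%.
Term loan: weight = 1441/3124 = 0.4613; after-tax cost = 3.7% × (1 − 39%) = 2.2570%.
WACC = 0.5387 × 7.9500% + 0.4613 × 2.2570% = 5.3240%.
Change in WACC = 5.3240% − 6.2461% = -0.9221 pp.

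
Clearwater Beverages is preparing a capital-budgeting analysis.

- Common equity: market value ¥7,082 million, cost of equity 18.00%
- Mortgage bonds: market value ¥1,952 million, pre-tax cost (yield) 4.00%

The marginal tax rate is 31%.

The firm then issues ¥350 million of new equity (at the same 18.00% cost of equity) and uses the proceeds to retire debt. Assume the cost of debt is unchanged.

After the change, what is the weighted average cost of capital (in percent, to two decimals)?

15.30%

After the change:
Total capital V = 7432 + 1602 = 9034.
Equity: weight = 7432/9034 = 0.8227; cost = 18%.
Mortgage bonds: weight = 1602/9034 = 0.1773; after-tax cost = 4% × (1 − 31%) = 2.7600%.
WACC = 0.8227 × 18.0000% + 0.1773 × 2.7600% = 15.2975%.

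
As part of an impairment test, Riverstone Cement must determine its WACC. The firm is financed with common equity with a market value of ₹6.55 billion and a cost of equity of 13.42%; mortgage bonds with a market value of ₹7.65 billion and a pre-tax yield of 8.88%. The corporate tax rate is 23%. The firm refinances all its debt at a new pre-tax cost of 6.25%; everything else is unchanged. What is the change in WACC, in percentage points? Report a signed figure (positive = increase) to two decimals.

Current WACC:
Total capital V = 6.55 + 7.65 = 14.2.
Equity: weight = 6.55/14.2 = 0.4613; cost = 13.42%.
Mortgage bonds: weight = 7.65/14.2 = 0.5387; after-tax cost = 8.88% × (1 − 23%) = 6.8376%.
WACC = 0.4613 × 13.4200% + 0.5387 × 6.8376% = 9.8738%.
After the change:
Total capital V = 6.55 + 7.65 = 14.2.
Equity: weight = 6.55/14.2 = 0.4613; cost = 13.42%.
Mortgage bonds: weight = 7.65/14.2 = 0.5387; after-tax cost = 6.25% × (1 − 23%) = 4.8125%.
WACC = 0.4613 × 13.4200% + 0.5387 × 4.8125% = 8.7829%.
Change in WACC = 8.7829% − 9.8738% = -1.0910 pp.

-1.09 pp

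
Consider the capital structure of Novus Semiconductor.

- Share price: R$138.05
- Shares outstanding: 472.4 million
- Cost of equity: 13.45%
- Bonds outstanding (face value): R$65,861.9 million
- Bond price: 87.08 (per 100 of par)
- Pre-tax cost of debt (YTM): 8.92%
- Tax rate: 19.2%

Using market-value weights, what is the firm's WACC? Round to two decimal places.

Market value of equity E = 138.05 × 472.4m = 65214.82m. Market value of debt D = 65861.9m × 87.08/100 = 57352.54252m.
Total capital V = 65214.82 + 57352.54252 = 122567.36252.
Equity: weight = 65214.82/122567.36252 = 0.5321; cost = 13.45%.
Bonds outstanding: weight = 57352.54252/122567.36252 = 0.4679; after-tax cost = 8.92% × (1 − 19.2%) = 7.2074%.
WACC = 0.5321 × 13.4500% + 0.4679 × 7.2074% = 10.5289%.

10.53%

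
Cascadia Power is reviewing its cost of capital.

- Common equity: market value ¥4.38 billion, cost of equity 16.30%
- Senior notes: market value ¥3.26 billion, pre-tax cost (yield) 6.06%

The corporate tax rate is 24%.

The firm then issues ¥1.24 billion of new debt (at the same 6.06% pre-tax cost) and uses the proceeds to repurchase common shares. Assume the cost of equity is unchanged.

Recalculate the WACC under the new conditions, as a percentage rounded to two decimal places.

After the change:
Total capital V = 3.14 + 4.5 = 7.64.
Equity: weight = 3.14/7.64 = 0.4110; cost = 16.3%.
Senior notes: weight = 4.5/7.64 = 0.5890; after-tax cost = 6.06% × (1 − 24%) = 4.6056%.
WACC = 0.4110 × 16.3000% + 0.5890 × 4.6056% = 9.4119%.

9.41%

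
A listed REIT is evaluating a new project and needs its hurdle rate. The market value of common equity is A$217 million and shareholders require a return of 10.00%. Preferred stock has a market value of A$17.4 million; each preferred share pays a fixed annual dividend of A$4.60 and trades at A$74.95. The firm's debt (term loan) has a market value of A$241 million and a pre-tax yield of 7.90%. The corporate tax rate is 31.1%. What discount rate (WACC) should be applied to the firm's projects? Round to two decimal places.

Cost of preferred: Rp = 4.6 / 74.95 = 6.1374%.
Total capital V = 217 + 17.4 + 241 = 475.4.
Equity: weight = 217/475.4 = 0.4565; cost = 10%.
Preferred: weight = 17.4/475.4 = 0.0366; cost = 6.1374%.
Term loan: weight = 241/475.4 = 0.5069; after-tax cost = 7.9% × (1 − 31.1%) = 5.4431%.
WACC = 0.4565 × 10.0000% + 0.0366 × 6.1374% + 0.5069 × 5.4431% = 7.5485%.

7.55%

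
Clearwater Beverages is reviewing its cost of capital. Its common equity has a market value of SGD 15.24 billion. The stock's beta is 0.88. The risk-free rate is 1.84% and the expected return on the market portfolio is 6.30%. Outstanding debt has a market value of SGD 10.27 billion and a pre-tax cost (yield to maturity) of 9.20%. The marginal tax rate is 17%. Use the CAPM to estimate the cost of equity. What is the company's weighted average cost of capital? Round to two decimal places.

6.52%

Market risk premium = 6.3% − 1.84% = 4.46%.
Cost of equity via CAPM: Re = 1.84% + 0.88 × 4.46% = 5.7648%.
Total capital V = 15.24 + 10.27 = 25.51.
Equity: weight = 15.24/25.51 = 0.5974; cost = 5.7648%.
Debt: weight = 10.27/25.51 = 0.4026; after-tax cost = 9.2% × (1 − 17%) = 7.6360%.
WACC = 0.5974 × 5.7648% + 0.4026 × 7.6360% = 6.5181%.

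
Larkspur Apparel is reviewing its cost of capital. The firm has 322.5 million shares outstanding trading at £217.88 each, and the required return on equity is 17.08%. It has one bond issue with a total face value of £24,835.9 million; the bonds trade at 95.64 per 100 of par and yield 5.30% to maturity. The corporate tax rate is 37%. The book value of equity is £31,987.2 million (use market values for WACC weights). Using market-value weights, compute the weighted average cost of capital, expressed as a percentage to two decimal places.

Market value of equity E = 217.88 × 322.5m = 70266.3m. Market value of debt D = 24835.9m × 95.64/100 = 23753.05476m.
Total capital V = 70266.3 + 23753.05476 = 94019.35476.
Equity: weight = 70266.3/94019.35476 = 0.7474; cost = 17.08%.
Bonds outstanding: weight = 23753.05476/94019.35476 = 0.2526; after-tax cost = 5.3% × (1 − 37%) = 3.3390%.
WACC = 0.7474 × 17.0800% + 0.2526 × 3.3390% = 13.6085%.

13.61%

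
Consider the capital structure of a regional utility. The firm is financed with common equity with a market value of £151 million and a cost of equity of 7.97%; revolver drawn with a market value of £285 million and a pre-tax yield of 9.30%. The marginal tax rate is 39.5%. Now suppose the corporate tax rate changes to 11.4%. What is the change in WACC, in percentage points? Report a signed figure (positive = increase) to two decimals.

Current WACC:
Total capital V = 151 + 285 = 436.
Equity: weight = 151/436 = 0.3463; cost = 7.97%.
Revolver drawn: weight = 285/436 = 0.6537; after-tax cost = 9.3% × (1 − 39.5%) = 5.6265%.
WACC = 0.3463 × 7.9700% + 0.6537 × 5.6265% = 6.4381%.
After the change:
Total capital V = 151 + 285 = 436.
Equity: weight = 151/436 = 0.3463; cost = 7.97%.
Revolver drawn: weight = 285/436 = 0.6537; after-tax cost = 9.3% × (1 − 11.4%) = 8.2398%.
WACC = 0.3463 × 7.9700% + 0.6537 × 8.2398% = 8.1464%.
Change in WACC = 8.1464% − 6.4381% = 1.7082 pp.

+1.71 pp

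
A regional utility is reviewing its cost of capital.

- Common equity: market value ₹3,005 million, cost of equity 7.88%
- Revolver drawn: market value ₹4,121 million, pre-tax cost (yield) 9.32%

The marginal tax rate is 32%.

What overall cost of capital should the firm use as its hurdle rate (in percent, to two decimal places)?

6.99%

Total capital V = 3005 + 4121 = 7126.
Equity: weight = 3005/7126 = 0.4217; cost = 7.88%.
Revolver drawn: weight = 4121/7126 = 0.5783; after-tax cost = 9.32% × (1 − 32%) = 6.3376%.
WACC = 0.4217 × 7.8800% + 0.5783 × 6.3376% = 6.9880%.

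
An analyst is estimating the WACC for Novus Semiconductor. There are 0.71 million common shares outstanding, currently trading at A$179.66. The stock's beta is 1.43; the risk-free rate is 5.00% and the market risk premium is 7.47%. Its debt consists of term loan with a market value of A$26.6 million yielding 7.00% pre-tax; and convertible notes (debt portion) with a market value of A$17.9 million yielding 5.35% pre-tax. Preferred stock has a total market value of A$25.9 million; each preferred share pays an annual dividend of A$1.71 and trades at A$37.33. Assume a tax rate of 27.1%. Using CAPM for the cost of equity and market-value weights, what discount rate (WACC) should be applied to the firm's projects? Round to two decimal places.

11.74%

Cost of equity via CAPM: Re = 5.0% + 1.43 × 7.47% = 15.6821%.
Cost of preferred: Rp = 1.71 / 37.33 = 4.5808%.
Market value of equity E = 179.66 × 0.71m = 127.5586m.
Total capital V = 127.5586 + 25.9 + 26.6 + 17.9 = 197.9586.
Equity: weight = 127.5586/197.9586 = 0.6444; cost = 15.6821%.
Preferred: weight = 25.9/197.9586 = 0.1308; cost = 4.5808%.
Term loan: weight = 26.6/197.9586 = 0.1344; after-tax cost = 7% × (1 − 27.1%) = 5.1030%.
Convertible notes (debt portion): weight = 17.9/197.9586 = 0.0904; after-tax cost = 5.35% × (1 − 27.1%) = 3.9001%.
WACC = 0.6444 × 15.6821% + 0.1308 × 4.5808% + 0.1344 × 5.1030% + 0.0904 × 3.9001% = 11.7428%.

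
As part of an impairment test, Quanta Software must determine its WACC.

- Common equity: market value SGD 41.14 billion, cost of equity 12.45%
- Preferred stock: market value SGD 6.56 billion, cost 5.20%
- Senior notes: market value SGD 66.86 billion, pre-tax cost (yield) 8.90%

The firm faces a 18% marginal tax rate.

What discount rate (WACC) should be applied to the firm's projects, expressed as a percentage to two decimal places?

9.03%

Total capital V = 41.14 + 6.56 + 66.86 = 114.56.
Equity: weight = 41.14/114.56 = 0.3591; cost = 12.45%.
Preferred: weight = 6.56/114.56 = 0.0573; cost = 5.2%.
Senior notes: weight = 66.86/114.56 = 0.5836; after-tax cost = 8.9% × (1 − 18%) = 7.2980%.
WACC = 0.3591 × 12.4500% + 0.0573 × 5.2000% + 0.5836 × 7.2980% = 9.0280%.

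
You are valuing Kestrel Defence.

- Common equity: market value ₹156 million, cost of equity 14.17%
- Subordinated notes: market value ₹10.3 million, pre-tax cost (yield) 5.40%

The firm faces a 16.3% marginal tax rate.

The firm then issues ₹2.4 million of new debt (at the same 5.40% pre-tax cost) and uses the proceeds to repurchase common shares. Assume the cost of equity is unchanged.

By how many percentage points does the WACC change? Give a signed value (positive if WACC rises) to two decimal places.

-0.14 pp

Current WACC:
Total capital V = 156 + 10.3 = 166.3.
Equity: weight = 156/166.3 = 0.9381; cost = 14.17%.
Subordinated notes: weight = 10.3/166.3 = 0.0619; after-tax cost = 5.4% × (1 − 16.3%) = 4.5198%.
WACC = 0.9381 × 14.1700% + 0.0619 × 4.5198% = 13.5723%.
After the change:
Total capital V = 153.6 + 12.7 = 166.3.
Equity: weight = 153.6/166.3 = 0.9236; cost = 14.17%.
Subordinated notes: weight = 12.7/166.3 = 0.0764; after-tax cost = 5.4% × (1 − 16.3%) = 4.5198%.
WACC = 0.9236 × 14.1700% + 0.0764 × 4.5198% = 13.4330%.
Change in WACC = 13.4330% − 13.5723% = -0.1393 pp.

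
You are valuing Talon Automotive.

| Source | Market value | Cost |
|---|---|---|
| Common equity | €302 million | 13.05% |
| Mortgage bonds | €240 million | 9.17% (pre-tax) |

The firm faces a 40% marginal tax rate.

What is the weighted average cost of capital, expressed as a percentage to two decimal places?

9.71%

Total capital V = 302 + 240 = 542.
Equity: weight = 302/542 = 0.5572; cost = 13.05%.
Mortgage bonds: weight = 240/542 = 0.4428; after-tax cost = 9.17% × (1 − 40%) = 5.5020%.
WACC = 0.5572 × 13.0500% + 0.4428 × 5.5020% = 9.7077%.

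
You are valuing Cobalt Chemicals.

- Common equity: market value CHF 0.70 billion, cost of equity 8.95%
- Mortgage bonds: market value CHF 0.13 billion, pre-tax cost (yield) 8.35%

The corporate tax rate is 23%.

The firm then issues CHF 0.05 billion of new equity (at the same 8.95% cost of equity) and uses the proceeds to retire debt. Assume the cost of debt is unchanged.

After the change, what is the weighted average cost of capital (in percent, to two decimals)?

After the change:
Total capital V = 0.75 + 0.08 = 0.83.
Equity: weight = 0.75/0.83 = 0.9036; cost = 8.95%.
Mortgage bonds: weight = 0.08/0.83 = 0.0964; after-tax cost = 8.35% × (1 − 23%) = 6.4295%.
WACC = 0.9036 × 8.9500% + 0.0964 × 6.4295% = 8.7071%.

8.71%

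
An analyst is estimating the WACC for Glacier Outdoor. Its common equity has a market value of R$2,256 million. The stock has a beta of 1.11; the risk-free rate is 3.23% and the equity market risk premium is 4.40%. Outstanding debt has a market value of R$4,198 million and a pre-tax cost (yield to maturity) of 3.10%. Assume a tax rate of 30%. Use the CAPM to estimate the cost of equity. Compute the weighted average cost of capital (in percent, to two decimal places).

Cost of equity via CAPM: Re = 3.23% + 1.11 × 4.4% = 8.1140%.
Total capital V = 2256 + 4198 = 6454.
Equity: weight = 2256/6454 = 0.3496; cost = 8.114%.
Debt: weight = 4198/6454 = 0.6504; after-tax cost = 3.1% × (1 − 30%) = 2.1700%.
WACC = 0.3496 × 8.1140% + 0.6504 × 2.1700% = 4.2477%.

4.25%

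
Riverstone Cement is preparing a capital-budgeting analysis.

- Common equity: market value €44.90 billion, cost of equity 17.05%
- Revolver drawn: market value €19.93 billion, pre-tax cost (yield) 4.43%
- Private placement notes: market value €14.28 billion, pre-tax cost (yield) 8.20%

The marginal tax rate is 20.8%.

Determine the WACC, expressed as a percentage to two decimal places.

11.73%

Total capital V = 44.9 + 19.93 + 14.28 = 79.11.
Equity: weight = 44.9/79.11 = 0.5676; cost = 17.05%.
Revolver drawn: weight = 19.93/79.11 = 0.2519; after-tax cost = 4.43% × (1 − 20.8%) = 3.5086%.
Private placement notes: weight = 14.28/79.11 = 0.1805; after-tax cost = 8.2% × (1 − 20.8%) = 6.4944%.
WACC = 0.5676 × 17.0500% + 0.2519 × 3.5086% + 0.1805 × 6.4944% = 11.7332%.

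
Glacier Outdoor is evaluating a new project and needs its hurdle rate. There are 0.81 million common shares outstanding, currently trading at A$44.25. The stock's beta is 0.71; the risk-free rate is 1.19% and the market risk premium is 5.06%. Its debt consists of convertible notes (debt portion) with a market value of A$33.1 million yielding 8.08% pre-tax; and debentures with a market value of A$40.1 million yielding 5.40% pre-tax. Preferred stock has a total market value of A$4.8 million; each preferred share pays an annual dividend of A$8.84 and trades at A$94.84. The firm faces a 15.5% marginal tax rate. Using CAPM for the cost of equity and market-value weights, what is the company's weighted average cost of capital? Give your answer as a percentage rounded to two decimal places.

Cost of equity via CAPM: Re = 1.19% + 0.71 × 5.06% = 4.7826%.
Cost of preferred: Rp = 8.84 / 94.84 = 9.3210%.
Market value of equity E = 44.25 × 0.81m = 35.8425m.
Total capital V = 35.8425 + 4.8 + 33.1 + 40.1 = 113.8425.
Equity: weight = 35.8425/113.8425 = 0.3148; cost = 4.7826%.
Preferred: weight = 4.8/113.8425 = 0.0422; cost = 9.321%.
Convertible notes (debt portion): weight = 33.1/113.8425 = 0.2908; after-tax cost = 8.08% × (1 − 15.5%) = 6.8276%.
Debentures: weight = 40.1/113.8425 = 0.3522; after-tax cost = 5.4% × (1 − 15.5%) = 4.5630%.
WACC = 0.3148 × 4.7826% + 0.0422 × 9.3210% + 0.2908 × 6.8276% + 0.3522 × 4.5630% = 5.4912%.

5.49%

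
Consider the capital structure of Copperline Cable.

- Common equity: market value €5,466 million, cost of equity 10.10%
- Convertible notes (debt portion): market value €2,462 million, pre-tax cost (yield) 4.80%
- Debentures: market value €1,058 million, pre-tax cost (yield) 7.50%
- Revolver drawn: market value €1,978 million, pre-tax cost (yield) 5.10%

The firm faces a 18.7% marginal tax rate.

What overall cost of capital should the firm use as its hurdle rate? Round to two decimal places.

Total capital V = 5466 + 2462 + 1058 + 1978 = 10964.
Equity: weight = 5466/10964 = 0.4985; cost = 10.1%.
Convertible notes (debt portion): weight = 2462/10964 = 0.2246; after-tax cost = 4.8% × (1 − 18.7%) = 3.9024%.
Debentures: weight = 1058/10964 = 0.0965; after-tax cost = 7.5% × (1 − 18.7%) = 6.0975%.
Revolver drawn: weight = 1978/10964 = 0.1804; after-tax cost = 5.1% × (1 − 18.7%) = 4.1463%.
WACC = 0.4985 × 10.1000% + 0.2246 × 3.9024% + 0.0965 × 6.0975% + 0.1804 × 4.1463% = 7.2480%.

7.25%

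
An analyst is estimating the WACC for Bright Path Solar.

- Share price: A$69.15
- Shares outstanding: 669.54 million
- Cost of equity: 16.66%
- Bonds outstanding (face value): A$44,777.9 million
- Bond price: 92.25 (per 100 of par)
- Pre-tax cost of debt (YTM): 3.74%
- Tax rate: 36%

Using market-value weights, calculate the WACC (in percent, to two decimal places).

9.93%

Market value of equity E = 69.15 × 669.54m = 46298.691m. Market value of debt D = 44777.9m × 92.25/100 = 41307.61275m.
Total capital V = 46298.691 + 41307.61275 = 87606.30375.
Equity: weight = 46298.691/87606.30375 = 0.5285; cost = 16.66%.
Bonds outstanding: weight = 41307.61275/87606.30375 = 0.4715; after-tax cost = 3.74% × (1 − 36%) = 2.3936%.
WACC = 0.5285 × 16.6600% + 0.4715 × 2.3936% = 9.9332%.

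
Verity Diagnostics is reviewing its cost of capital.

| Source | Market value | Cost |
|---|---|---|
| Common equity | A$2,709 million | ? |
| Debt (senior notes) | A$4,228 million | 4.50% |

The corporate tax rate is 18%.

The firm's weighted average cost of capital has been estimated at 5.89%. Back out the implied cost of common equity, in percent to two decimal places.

Total capital V = 2709 + 4228 = 6937.
Equity weight = 2709/6937 = 0.3905.
Senior notes weight = 4228/6937 = 0.6095.
Debt contribution = 0.6095 × 4.5% × (1 − 18%) = 2.2490%.
Required equity contribution = 5.89% − 2.2490% = 3.6410%.
Re = 3.6410% / 0.3905 = 9.3236%.

9.32%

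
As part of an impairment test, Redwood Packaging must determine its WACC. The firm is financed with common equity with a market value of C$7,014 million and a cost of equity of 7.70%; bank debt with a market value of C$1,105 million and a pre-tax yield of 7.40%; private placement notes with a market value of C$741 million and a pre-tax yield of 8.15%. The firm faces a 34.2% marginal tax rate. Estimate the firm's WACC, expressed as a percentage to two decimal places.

Total capital V = 7014 + 1105 + 741 = 8860.
Equity: weight = 7014/8860 = 0.7916; cost = 7.7%.
Bank debt: weight = 1105/8860 = 0.1247; after-tax cost = 7.4% × (1 − 34.2%) = 4.8692%.
Private placement notes: weight = 741/8860 = 0.0836; after-tax cost = 8.15% × (1 − 34.2%) = 5.3627%.
WACC = 0.7916 × 7.7000% + 0.1247 × 4.8692% + 0.0836 × 5.3627% = 7.1515%.

7.15%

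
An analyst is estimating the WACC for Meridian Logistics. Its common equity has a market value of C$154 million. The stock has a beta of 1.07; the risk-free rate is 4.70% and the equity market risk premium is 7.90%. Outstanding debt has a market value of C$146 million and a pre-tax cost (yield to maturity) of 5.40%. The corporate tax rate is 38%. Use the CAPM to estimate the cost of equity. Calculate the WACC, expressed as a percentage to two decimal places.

8.38%

Cost of equity via CAPM: Re = 4.7% + 1.07 × 7.9% = 13.1530%.
Total capital V = 154 + 146 = 300.
Equity: weight = 154/300 = 0.5133; cost = 13.153%.
Debt: weight = 146/300 = 0.4867; after-tax cost = 5.4% × (1 − 38%) = 3.3480%.
WACC = 0.5133 × 13.1530% + 0.4867 × 3.3480% = 8.3812%.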